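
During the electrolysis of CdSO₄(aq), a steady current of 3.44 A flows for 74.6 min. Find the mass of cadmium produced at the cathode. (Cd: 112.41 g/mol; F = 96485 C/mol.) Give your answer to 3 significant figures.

8.97 g

Q = 3.44 A × 4476 s = 15400 C
n(e⁻) = 15400 / 96485 = 0.1596 mol
Cd²⁺ + 2e⁻ → Cd, so n(Cd) = 0.1596 / 2 = 0.07980 mol
m = 0.07980 × 112.41 = 8.97 g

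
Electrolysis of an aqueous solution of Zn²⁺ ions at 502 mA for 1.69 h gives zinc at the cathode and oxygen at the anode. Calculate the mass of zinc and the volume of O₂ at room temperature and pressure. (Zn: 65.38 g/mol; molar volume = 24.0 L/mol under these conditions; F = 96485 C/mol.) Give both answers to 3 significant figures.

Q = 0.502 × 6084 = 3054 C; n(e⁻) = 3054 / 96485 = 0.03165 mol
Cathode: Zn²⁺ + 2e⁻ → Zn → n(Zn) = 0.03165/2 = 0.01583 mol → 1.03 g
Anode: 2H₂O → O₂ + 4H⁺ + 4e⁻ → n(O₂) = 0.03165/4 = 0.007913 mol → 0.190 L

1.03 g Zn; 0.190 L O₂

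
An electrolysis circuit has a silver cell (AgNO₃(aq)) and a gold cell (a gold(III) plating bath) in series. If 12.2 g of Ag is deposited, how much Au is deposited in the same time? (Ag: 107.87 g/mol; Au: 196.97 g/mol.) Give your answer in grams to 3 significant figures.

7.43 g

n(Ag) = 12.2 / 107.87 = 0.1131 mol
Ag⁺ + e⁻ → Ag, so n(e⁻) = 0.1131 mol
In series, the same 0.1131 mol of electrons flows through the second cell.
Au³⁺ + 3e⁻ → Au, so n(Au) = 0.1131 / 3 = 0.03770 mol
m(Au) = 0.03770 × 196.97 = 7.43 g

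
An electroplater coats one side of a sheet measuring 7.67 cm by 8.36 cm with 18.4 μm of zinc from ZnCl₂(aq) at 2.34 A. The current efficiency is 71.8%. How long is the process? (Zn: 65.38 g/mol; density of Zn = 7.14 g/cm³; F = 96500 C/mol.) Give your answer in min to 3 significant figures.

Plated area = 7.67 × 8.36 = 64.12 cm²
Volume = 64.12 × 18.4×10⁻⁴ cm = 0.1180 cm³
m(Zn) = 0.1180 × 7.14 = 0.8425 g
n(Zn) = 0.8425 / 65.38 = 0.01289 mol; n(e⁻) = 2 × 0.01289 = 0.02578 mol
Q = 0.02578 × 96500 / 0.718 = 3465 C
t = 3465 / 2.34 = 1481 s = 24.7 min

24.7 min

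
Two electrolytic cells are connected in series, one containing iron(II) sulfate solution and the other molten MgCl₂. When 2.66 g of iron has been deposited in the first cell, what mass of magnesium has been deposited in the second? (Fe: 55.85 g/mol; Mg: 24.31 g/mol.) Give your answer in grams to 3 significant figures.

1.16 g

n(Fe) = 2.66 / 55.85 = 0.04763 mol
Fe²⁺ + 2e⁻ → Fe, so n(e⁻) = 2 × 0.04763 = 0.09526 mol
In series, the same 0.09526 mol of electrons flows through the second cell.
Mg²⁺ + 2e⁻ → Mg, so n(Mg) = 0.09526 / 2 = 0.04763 mol
m(Mg) = 0.04763 × 24.31 = 1.16 g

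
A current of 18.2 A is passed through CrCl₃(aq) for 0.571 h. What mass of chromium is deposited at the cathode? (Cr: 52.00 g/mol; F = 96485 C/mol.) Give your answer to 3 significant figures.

Charge passed = 18.2 × 2055.6 = 37410 C
n(e⁻) = 37410 / 96485 = 0.3877 mol
Cr³⁺ + 3e⁻ → Cr, so n(Cr) = 0.3877 / 3 = 0.1292 mol
m = 0.1292 × 52.00 = 6.72 g

6.72 g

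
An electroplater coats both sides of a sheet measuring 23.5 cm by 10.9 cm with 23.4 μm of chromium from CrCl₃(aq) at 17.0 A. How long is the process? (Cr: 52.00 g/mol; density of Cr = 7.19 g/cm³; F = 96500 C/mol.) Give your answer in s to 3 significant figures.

Plated area = 2 × 23.5 × 10.9 = 512.3 cm²
Volume = 512.3 × 23.4×10⁻⁴ cm = 1.199 cm³
m(Cr) = 1.199 × 7.19 = 8.621 g
n(Cr) = 8.621 / 52.00 = 0.1658 mol; n(e⁻) = 3 × 0.1658 = 0.4974 mol
Q = 0.4974 × 96500 = 48000 C
t = 48000 / 17.0 = 2824 s

2820 s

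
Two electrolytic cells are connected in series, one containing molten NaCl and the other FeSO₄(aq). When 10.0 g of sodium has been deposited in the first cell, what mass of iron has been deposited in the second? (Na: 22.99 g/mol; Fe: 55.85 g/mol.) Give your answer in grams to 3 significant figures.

n(Na) = 10.0 / 22.99 = 0.4350 mol
Na⁺ + e⁻ → Na, so n(e⁻) = 0.4350 mol
Same current for the same time ⇒ same n(e⁻) = 0.4350 mol in both cells.
Fe²⁺ + 2e⁻ → Fe, so n(Fe) = 0.4350 / 2 = 0.2175 mol
m(Fe) = 0.2175 × 55.85 = 12.1 g

12.1 g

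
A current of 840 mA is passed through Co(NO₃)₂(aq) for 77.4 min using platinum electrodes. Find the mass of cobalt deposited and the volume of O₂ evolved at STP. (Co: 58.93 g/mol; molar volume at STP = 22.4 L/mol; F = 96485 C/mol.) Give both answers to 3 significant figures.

Q = 0.840 × 4644 = 3901 C; n(e⁻) = 3901 / 96485 = 0.04043 mol
Cathode: Co²⁺ + 2e⁻ → Co → n(Co) = 0.04043/2 = 0.02022 mol → 1.19 g
Anode: 2H₂O → O₂ + 4H⁺ + 4e⁻ → n(O₂) = 0.04043/4 = 0.01011 mol → 0.226 L

1.19 g Co; 0.226 L O₂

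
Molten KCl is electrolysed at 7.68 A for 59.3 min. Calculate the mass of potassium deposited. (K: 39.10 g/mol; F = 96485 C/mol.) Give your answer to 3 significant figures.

11.1 g

Q = 7.68 A × 3558 s = 27330 C
Moles of electrons = 27330 / 96485 = 0.2833 mol
K⁺ + e⁻ → K, so n(K) = 0.2833 mol
m = 0.2833 × 39.10 = 11.1 g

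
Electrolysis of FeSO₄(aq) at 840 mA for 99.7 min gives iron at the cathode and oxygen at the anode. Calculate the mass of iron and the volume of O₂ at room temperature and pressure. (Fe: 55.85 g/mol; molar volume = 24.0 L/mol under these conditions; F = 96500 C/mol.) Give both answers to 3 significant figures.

Q = 0.840 × 5982 = 5025 C; n(e⁻) = 5025 / 96500 = 0.05207 mol
Cathode: Fe²⁺ + 2e⁻ → Fe → n(Fe) = 0.05207/2 = 0.02604 mol → 1.45 g
Anode: 2H₂O → O₂ + 4H⁺ + 4e⁻ → n(O₂) = 0.05207/4 = 0.01302 mol → 0.312 L

1.45 g Fe; 0.312 L O₂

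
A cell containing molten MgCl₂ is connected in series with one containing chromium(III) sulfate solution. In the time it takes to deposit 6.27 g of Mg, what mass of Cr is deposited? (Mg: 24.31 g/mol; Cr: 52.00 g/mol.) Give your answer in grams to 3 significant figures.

n(Mg) = 6.27 / 24.31 = 0.2579 mol
Mg²⁺ + 2e⁻ → Mg, so n(e⁻) = 2 × 0.2579 = 0.5158 mol
Since the cells are in series, n(e⁻) in the Cr cell is also 0.5158 mol.
Cr³⁺ + 3e⁻ → Cr, so n(Cr) = 0.5158 / 3 = 0.1719 mol
m(Cr) = 0.1719 × 52.00 = 8.94 g

8.94 g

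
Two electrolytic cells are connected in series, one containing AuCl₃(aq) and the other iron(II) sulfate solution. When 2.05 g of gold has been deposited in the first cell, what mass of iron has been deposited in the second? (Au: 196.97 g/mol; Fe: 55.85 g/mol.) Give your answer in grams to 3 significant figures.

n(Au) = 2.05 / 196.97 = 0.01041 mol
Au³⁺ + 3e⁻ → Au, so n(e⁻) = 3 × 0.01041 = 0.03123 mol
Same current for the same time ⇒ same n(e⁻) = 0.03123 mol in both cells.
Fe²⁺ + 2e⁻ → Fe, so n(Fe) = 0.03123 / 2 = 0.01562 mol
m(Fe) = 0.01562 × 55.85 = 0.872 g

0.872 g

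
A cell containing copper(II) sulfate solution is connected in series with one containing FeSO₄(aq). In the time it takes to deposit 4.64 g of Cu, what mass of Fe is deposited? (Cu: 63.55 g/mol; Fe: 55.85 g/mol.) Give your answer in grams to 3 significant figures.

n(Cu) = 4.64 / 63.55 = 0.07301 mol
Cu²⁺ + 2e⁻ → Cu, so n(e⁻) = 2 × 0.07301 = 0.1460 mol
Since the cells are in series, n(e⁻) in the Fe cell is also 0.1460 mol.
Fe²⁺ + 2e⁻ → Fe, so n(Fe) = 0.1460 / 2 = 0.07300 mol
m(Fe) = 0.07300 × 55.85 = 4.08 g

4.08 g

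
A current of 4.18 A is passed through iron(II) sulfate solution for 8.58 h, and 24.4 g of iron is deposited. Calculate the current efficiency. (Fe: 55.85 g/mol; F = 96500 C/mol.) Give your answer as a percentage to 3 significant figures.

65.3%

Q = 4.18 × 30888 = 1.291×10^5 C
n(e⁻) = 1.291×10^5 / 96500 = 1.338 mol
Fe²⁺ + 2e⁻ → Fe, so theoretical n(Fe) = 0.6690 mol → 37.36 g
Efficiency = 24.4 / 37.36 = 0.6531 = 65.3%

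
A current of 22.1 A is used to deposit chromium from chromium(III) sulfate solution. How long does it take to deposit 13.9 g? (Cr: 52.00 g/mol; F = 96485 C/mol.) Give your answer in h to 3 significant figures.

0.973 h

n(Cr) = 13.9 / 52.00 = 0.2673 mol
Cr³⁺ + 3e⁻ → Cr, so n(e⁻) = 3 × 0.2673 = 0.8019 mol
Q = 0.8019 × 96485 = 77370 C
t = Q / I = 77370 / 22.1 = 3501 s = 0.973 h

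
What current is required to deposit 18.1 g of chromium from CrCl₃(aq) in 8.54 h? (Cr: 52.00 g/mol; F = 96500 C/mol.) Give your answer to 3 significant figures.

3.28 A

n(Cr) = 18.1 / 52.00 = 0.3481 mol
Cr³⁺ + 3e⁻ → Cr, so n(e⁻) = 3 × 0.3481 = 1.044 mol
Q = 1.044 × 96500 = 1.007×10^5 C
I = Q / t = 1.007×10^5 / 30744 s = 3.28 A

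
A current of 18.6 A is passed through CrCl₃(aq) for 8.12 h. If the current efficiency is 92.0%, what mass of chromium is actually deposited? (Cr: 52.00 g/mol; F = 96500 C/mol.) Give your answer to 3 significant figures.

89.8 g

Q = 18.6 × 29232 = 5.437×10^5 C
n(e⁻) = 5.437×10^5 / 96500 = 5.634 mol
Cr³⁺ + 3e⁻ → Cr, so theoretical m(Cr) = 1.878 × 52.00 = 97.66 g
Actual mass = 92.0% × 97.66 = 89.8 g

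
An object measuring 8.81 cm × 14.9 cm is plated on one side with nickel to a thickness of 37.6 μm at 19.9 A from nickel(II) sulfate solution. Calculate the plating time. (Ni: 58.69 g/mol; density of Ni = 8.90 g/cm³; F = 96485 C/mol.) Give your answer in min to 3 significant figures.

12.1 min

Plated area = 8.81 × 14.9 = 131.3 cm²
Volume = 131.3 × 37.6×10⁻⁴ cm = 0.4937 cm³
m(Ni) = 0.4937 × 8.90 = 4.394 g
n(Ni) = 4.394 / 58.69 = 0.07487 mol; n(e⁻) = 2 × 0.07487 = 0.1497 mol
Q = 0.1497 × 96485 = 14440 C
t = 14440 / 19.9 = 725.6 s = 12.1 min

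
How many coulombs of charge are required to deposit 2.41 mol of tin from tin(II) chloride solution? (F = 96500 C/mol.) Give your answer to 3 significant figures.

Sn²⁺ + 2e⁻ → Sn, so n(e⁻) = 2 × 2.41 = 4.820 mol
Q = 4.820 × 96500 = 4.651×10^5 C

4.65×10^5 C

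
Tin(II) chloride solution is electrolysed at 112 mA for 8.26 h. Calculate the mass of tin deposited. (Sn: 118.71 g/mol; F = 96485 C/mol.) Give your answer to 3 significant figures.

2.05 g

Charge passed = 0.112 × 29736 = 3330 C
n(e⁻) = 3330 / 96485 = 0.03451 mol
Sn²⁺ + 2e⁻ → Sn, so n(Sn) = 0.03451 / 2 = 0.01726 mol
m = 0.01726 × 118.71 = 2.05 g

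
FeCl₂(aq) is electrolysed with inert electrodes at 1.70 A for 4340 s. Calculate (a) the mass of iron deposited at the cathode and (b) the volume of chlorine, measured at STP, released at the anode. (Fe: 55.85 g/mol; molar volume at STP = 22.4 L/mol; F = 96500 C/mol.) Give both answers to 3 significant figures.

2.14 g Fe; 0.856 L Cl₂

Q = 1.70 × 4340 = 7378 C; n(e⁻) = 7378 / 96500 = 0.07646 mol
Cathode: Fe²⁺ + 2e⁻ → Fe → n(Fe) = 0.07646/2 = 0.03823 mol → 2.14 g
Anode: 2Cl⁻ → Cl₂ + 2e⁻ → n(Cl₂) = 0.07646/2 = 0.03823 mol → 0.856 L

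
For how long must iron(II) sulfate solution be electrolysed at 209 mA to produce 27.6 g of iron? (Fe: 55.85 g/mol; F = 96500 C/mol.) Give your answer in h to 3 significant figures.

n(Fe) = 27.6 / 55.85 = 0.4942 mol
Fe²⁺ + 2e⁻ → Fe, so n(e⁻) = 2 × 0.4942 = 0.9884 mol
Q = 0.9884 × 96500 = 95380 C
t = Q / I = 95380 / 0.209 = 4.564×10^5 s = 127 h

127 h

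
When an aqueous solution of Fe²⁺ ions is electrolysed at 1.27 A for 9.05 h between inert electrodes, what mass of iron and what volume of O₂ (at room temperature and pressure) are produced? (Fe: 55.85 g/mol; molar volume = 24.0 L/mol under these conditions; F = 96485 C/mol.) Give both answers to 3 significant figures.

Q = 1.27 × 32580 = 41380 C; n(e⁻) = 41380 / 96485 = 0.4289 mol
Cathode: Fe²⁺ + 2e⁻ → Fe → n(Fe) = 0.4289/2 = 0.2145 mol → 12.0 g
Anode: 2H₂O → O₂ + 4H⁺ + 4e⁻ → n(O₂) = 0.4289/4 = 0.1072 mol → 2.57 L

12.0 g Fe; 2.57 L O₂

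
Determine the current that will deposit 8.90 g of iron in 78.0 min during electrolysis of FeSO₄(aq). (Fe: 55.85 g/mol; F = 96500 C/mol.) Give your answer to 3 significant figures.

6.57 A

n(Fe) = 8.90 / 55.85 = 0.1594 mol
Fe²⁺ + 2e⁻ → Fe, so n(e⁻) = 2 × 0.1594 = 0.3188 mol
Q = 0.3188 × 96500 = 30760 C
I = Q / t = 30760 / 4680 s = 6.57 A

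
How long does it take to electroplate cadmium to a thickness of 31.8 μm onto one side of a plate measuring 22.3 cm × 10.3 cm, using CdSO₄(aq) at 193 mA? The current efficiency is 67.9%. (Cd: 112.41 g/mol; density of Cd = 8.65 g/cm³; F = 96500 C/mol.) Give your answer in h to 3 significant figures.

Plated area = 22.3 × 10.3 = 229.7 cm²
Volume = 229.7 × 31.8×10⁻⁴ cm = 0.7304 cm³
m(Cd) = 0.7304 × 8.65 = 6.318 g
n(Cd) = 6.318 / 112.41 = 0.05620 mol; n(e⁻) = 2 × 0.05620 = 0.1124 mol
Q = 0.1124 × 96500 / 0.679 = 15970 C
t = 15970 / 0.193 = 82750 s = 23.0 h

23.0 h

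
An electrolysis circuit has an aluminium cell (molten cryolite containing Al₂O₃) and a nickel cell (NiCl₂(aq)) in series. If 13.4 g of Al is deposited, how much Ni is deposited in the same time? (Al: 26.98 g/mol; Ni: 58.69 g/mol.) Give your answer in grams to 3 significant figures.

43.7 g

n(Al) = 13.4 / 26.98 = 0.4967 mol
Al³⁺ + 3e⁻ → Al, so n(e⁻) = 3 × 0.4967 = 1.490 mol
Same current for the same time ⇒ same n(e⁻) = 1.490 mol in both cells.
Ni²⁺ + 2e⁻ → Ni, so n(Ni) = 1.490 / 2 = 0.7450 mol
m(Ni) = 0.7450 × 58.69 = 43.7 g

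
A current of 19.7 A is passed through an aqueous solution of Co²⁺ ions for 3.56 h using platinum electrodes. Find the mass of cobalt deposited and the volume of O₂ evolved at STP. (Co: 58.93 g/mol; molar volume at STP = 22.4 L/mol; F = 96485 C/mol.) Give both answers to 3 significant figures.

Q = 19.7 × 12816 = 2.525×10^5 C; n(e⁻) = 2.525×10^5 / 96485 = 2.617 mol
Cathode: Co²⁺ + 2e⁻ → Co → n(Co) = 2.617/2 = 1.309 mol → 77.1 g
Anode: 2H₂O → O₂ + 4H⁺ + 4e⁻ → n(O₂) = 2.617/4 = 0.6543 mol → 14.7 L

77.1 g Co; 14.7 L O₂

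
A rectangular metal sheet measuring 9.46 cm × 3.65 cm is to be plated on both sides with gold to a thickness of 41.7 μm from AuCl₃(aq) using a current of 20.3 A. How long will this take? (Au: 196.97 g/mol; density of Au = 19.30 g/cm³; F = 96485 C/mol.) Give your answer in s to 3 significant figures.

402 s

Plated area = 2 × 9.46 × 3.65 = 69.06 cm²
Volume = 69.06 × 41.7×10⁻⁴ cm = 0.2880 cm³
m(Au) = 0.2880 × 19.30 = 5.558 g
n(Au) = 5.558 / 196.97 = 0.02822 mol; n(e⁻) = 3 × 0.02822 = 0.08466 mol
Q = 0.08466 × 96485 = 8168 C
t = 8168 / 20.3 = 402.4 s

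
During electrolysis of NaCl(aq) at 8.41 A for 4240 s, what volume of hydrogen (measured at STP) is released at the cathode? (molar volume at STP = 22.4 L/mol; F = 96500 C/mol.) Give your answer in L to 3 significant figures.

Charge passed = 8.41 × 4240 = 35660 C
Moles of electrons = 35660 / 96500 = 0.3695 mol
2H⁺ + 2e⁻ → H₂, so n(H₂) = 0.3695 / 2 = 0.1848 mol
V = 0.1848 × 22.4 = 4.140 L

4.14 L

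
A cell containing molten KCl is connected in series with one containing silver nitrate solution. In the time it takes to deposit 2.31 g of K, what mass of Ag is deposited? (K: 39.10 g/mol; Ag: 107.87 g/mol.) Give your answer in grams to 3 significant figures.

6.37 g

n(K) = 2.31 / 39.10 = 0.05908 mol
K⁺ + e⁻ → K, so n(e⁻) = 0.05908 mol
The cells are in series, so the same charge (and hence the same n(e⁻) = 0.05908 mol) passes through both.
Ag⁺ + e⁻ → Ag, so n(Ag) = 0.05908 mol
m(Ag) = 0.05908 × 107.87 = 6.37 g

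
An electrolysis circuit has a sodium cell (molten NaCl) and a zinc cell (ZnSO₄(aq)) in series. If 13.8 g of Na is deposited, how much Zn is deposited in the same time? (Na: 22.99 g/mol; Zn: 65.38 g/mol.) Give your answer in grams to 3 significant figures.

19.6 g

n(Na) = 13.8 / 22.99 = 0.6003 mol
Na⁺ + e⁻ → Na, so n(e⁻) = 0.6003 mol
The cells are in series, so the same charge (and hence the same n(e⁻) = 0.6003 mol) passes through both.
Zn²⁺ + 2e⁻ → Zn, so n(Zn) = 0.6003 / 2 = 0.3002 mol
m(Zn) = 0.3002 × 65.38 = 19.6 g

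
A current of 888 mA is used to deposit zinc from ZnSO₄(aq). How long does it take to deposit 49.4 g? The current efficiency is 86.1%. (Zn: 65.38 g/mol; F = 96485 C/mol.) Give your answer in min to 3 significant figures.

n(Zn) = 49.4 / 65.38 = 0.7556 mol
Zn²⁺ + 2e⁻ → Zn, so n(e⁻) = 2 × 0.7556 = 1.511 mol
Q = 1.511 × 96485 / 0.861 = 1.693×10^5 C
t = Q / I = 1.693×10^5 / 0.888 = 1.907×10^5 s = 3180 min

3180 min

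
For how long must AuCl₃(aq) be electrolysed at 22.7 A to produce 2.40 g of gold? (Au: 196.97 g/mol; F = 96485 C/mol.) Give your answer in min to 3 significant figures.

n(Au) = 2.40 / 196.97 = 0.01218 mol
Au³⁺ + 3e⁻ → Au, so n(e⁻) = 3 × 0.01218 = 0.03654 mol
Q = 0.03654 × 96485 = 3526 C
t = Q / I = 3526 / 22.7 = 155.3 s = 2.59 min

2.59 min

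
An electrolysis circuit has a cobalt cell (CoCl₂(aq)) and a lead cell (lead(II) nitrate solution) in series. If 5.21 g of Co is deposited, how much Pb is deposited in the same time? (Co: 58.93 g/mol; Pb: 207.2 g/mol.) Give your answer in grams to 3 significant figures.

18.3 g

n(Co) = 5.21 / 58.93 = 0.08841 mol
Co²⁺ + 2e⁻ → Co, so n(e⁻) = 2 × 0.08841 = 0.1768 mol
Same current for the same time ⇒ same n(e⁻) = 0.1768 mol in both cells.
Pb²⁺ + 2e⁻ → Pb, so n(Pb) = 0.1768 / 2 = 0.08840 mol
m(Pb) = 0.08840 × 207.2 = 18.3 g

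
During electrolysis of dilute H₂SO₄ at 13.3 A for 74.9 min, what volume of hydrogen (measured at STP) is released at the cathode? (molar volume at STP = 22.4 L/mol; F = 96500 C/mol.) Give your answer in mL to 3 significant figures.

Q = It = 13.3 × 4494 = 59770 C
Moles of electrons = 59770 / 96500 = 0.6194 mol
2H⁺ + 2e⁻ → H₂, so n(H₂) = 0.6194 / 2 = 0.3097 mol
V = 0.3097 × 22.4 = 6.937 L
= 6940 mL

6940 mL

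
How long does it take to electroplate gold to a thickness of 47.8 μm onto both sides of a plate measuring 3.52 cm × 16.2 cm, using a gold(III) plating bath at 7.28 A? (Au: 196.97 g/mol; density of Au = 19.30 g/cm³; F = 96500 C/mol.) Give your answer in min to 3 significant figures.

Plated area = 2 × 3.52 × 16.2 = 114.0 cm²
Volume = 114.0 × 47.8×10⁻⁴ cm = 0.5449 cm³
m(Au) = 0.5449 × 19.30 = 10.52 g
n(Au) = 10.52 / 196.97 = 0.05341 mol; n(e⁻) = 3 × 0.05341 = 0.1602 mol
Q = 0.1602 × 96500 = 15460 C
t = 15460 / 7.28 = 2124 s = 35.4 min

35.4 min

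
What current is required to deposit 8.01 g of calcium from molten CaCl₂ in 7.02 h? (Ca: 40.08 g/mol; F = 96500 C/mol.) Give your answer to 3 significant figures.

n(Ca) = 8.01 / 40.08 = 0.1999 mol
Ca²⁺ + 2e⁻ → Ca, so n(e⁻) = 2 × 0.1999 = 0.3998 mol
Q = 0.3998 × 96500 = 38580 C
I = Q / t = 38580 / 25272 s = 1.53 A

1.53 A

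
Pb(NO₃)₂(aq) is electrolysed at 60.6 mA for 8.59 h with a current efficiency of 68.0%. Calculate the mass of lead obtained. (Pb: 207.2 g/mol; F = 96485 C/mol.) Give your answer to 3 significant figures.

1.37 g

Q = 0.0606 × 30924 = 1874 C
n(e⁻) = 1874 / 96485 = 0.01942 mol
Pb²⁺ + 2e⁻ → Pb, so theoretical m(Pb) = 0.009710 × 207.2 = 2.012 g
Actual mass = 68.0% × 2.012 = 1.37 g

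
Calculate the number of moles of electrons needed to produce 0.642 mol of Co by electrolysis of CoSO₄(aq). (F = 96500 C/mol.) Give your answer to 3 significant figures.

1.28 mol

Co²⁺ + 2e⁻ → Co, so n(e⁻) = 2 × 0.642 = 1.284 mol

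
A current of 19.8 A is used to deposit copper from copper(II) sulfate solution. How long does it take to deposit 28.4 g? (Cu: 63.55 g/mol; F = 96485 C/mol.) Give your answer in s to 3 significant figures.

4360 s

n(Cu) = 28.4 / 63.55 = 0.4469 mol
Cu²⁺ + 2e⁻ → Cu, so n(e⁻) = 2 × 0.4469 = 0.8938 mol
Q = 0.8938 × 96485 = 86240 C
t = Q / I = 86240 / 19.8 = 4356 s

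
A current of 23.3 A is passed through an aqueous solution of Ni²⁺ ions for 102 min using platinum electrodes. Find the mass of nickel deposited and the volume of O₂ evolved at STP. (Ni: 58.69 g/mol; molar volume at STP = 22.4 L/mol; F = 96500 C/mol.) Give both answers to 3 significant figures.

Q = 23.3 × 6120 = 1.426×10^5 C; n(e⁻) = 1.426×10^5 / 96500 = 1.478 mol
Cathode: Ni²⁺ + 2e⁻ → Ni → n(Ni) = 1.478/2 = 0.7390 mol → 43.4 g
Anode: 2H₂O → O₂ + 4H⁺ + 4e⁻ → n(O₂) = 1.478/4 = 0.3695 mol → 8.28 L

43.4 g Ni; 8.28 L O₂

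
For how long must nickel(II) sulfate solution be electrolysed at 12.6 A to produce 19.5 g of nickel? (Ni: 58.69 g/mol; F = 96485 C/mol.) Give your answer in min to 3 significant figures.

84.8 min

n(Ni) = 19.5 / 58.69 = 0.3323 mol
Ni²⁺ + 2e⁻ → Ni, so n(e⁻) = 2 × 0.3323 = 0.6646 mol
Q = 0.6646 × 96485 = 64120 C
t = Q / I = 64120 / 12.6 = 5089 s = 84.8 min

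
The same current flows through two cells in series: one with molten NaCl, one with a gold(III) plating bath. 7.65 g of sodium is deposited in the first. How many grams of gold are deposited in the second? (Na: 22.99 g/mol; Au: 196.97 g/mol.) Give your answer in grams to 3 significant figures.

n(Na) = 7.65 / 22.99 = 0.3328 mol
Na⁺ + e⁻ → Na, so n(e⁻) = 0.3328 mol
Same current for the same time ⇒ same n(e⁻) = 0.3328 mol in both cells.
Au³⁺ + 3e⁻ → Au, so n(Au) = 0.3328 / 3 = 0.1109 mol
m(Au) = 0.1109 × 196.97 = 21.8 g

21.8 g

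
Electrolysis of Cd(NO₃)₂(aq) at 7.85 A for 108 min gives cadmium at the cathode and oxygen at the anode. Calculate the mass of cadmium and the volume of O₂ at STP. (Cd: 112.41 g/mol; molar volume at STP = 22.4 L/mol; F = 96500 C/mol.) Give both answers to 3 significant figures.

Q = 7.85 × 6480 = 50870 C; n(e⁻) = 50870 / 96500 = 0.5272 mol
Cathode: Cd²⁺ + 2e⁻ → Cd → n(Cd) = 0.5272/2 = 0.2636 mol → 29.6 g
Anode: 2H₂O → O₂ + 4H⁺ + 4e⁻ → n(O₂) = 0.5272/4 = 0.1318 mol → 2.95 L

29.6 g Cd; 2.95 L O₂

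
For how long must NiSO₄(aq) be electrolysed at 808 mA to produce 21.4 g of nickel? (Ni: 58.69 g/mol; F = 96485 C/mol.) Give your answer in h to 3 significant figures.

n(Ni) = 21.4 / 58.69 = 0.3646 mol
Ni²⁺ + 2e⁻ → Ni, so n(e⁻) = 2 × 0.3646 = 0.7292 mol
Q = 0.7292 × 96485 = 70360 C
t = Q / I = 70360 / 0.808 = 87080 s = 24.2 h

24.2 h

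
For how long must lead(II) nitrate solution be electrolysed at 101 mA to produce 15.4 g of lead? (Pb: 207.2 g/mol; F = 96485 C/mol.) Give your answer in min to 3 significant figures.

n(Pb) = 15.4 / 207.2 = 0.07432 mol
Pb²⁺ + 2e⁻ → Pb, so n(e⁻) = 2 × 0.07432 = 0.1486 mol
Q = 0.1486 × 96485 = 14340 C
t = Q / I = 14340 / 0.101 = 1.420×10^5 s = 2370 min

2370 min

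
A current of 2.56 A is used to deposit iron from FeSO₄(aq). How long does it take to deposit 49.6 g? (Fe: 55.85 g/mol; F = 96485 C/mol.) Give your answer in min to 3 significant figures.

n(Fe) = 49.6 / 55.85 = 0.8881 mol
Fe²⁺ + 2e⁻ → Fe, so n(e⁻) = 2 × 0.8881 = 1.776 mol
Q = 1.776 × 96485 = 1.714×10^5 C
t = Q / I = 1.714×10^5 / 2.56 = 66950 s = 1120 min

1120 min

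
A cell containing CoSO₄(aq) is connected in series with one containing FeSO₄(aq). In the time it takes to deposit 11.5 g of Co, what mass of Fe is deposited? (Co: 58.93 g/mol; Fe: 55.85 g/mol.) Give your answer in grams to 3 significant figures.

10.9 g

n(Co) = 11.5 / 58.93 = 0.1951 mol
Co²⁺ + 2e⁻ → Co, so n(e⁻) = 2 × 0.1951 = 0.3902 mol
Since the cells are in series, n(e⁻) in the Fe cell is also 0.3902 mol.
Fe²⁺ + 2e⁻ → Fe, so n(Fe) = 0.3902 / 2 = 0.1951 mol
m(Fe) = 0.1951 × 55.85 = 10.9 g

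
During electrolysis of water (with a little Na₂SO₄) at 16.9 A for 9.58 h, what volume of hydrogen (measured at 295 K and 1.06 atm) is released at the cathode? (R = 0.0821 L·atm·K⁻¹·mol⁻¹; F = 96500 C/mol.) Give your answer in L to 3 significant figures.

Q = It = 16.9 × 34488 = 5.828×10^5 C
Moles of electrons = 5.828×10^5 / 96500 = 6.039 mol
2H⁺ + 2e⁻ → H₂, so n(H₂) = 6.039 / 2 = 3.020 mol
V = nRT/P = 3.020 × 0.0821 × 295 / 1.06 = 69.00 L

69.0 L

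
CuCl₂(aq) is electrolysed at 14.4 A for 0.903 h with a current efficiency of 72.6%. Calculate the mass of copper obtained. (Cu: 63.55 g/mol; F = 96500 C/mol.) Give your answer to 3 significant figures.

11.2 g

Q = 14.4 × 3250.8 = 46810 C
n(e⁻) = 46810 / 96500 = 0.4851 mol
Cu²⁺ + 2e⁻ → Cu, so theoretical m(Cu) = 0.2426 × 63.55 = 15.42 g
Actual mass = 72.6% × 15.42 = 11.2 g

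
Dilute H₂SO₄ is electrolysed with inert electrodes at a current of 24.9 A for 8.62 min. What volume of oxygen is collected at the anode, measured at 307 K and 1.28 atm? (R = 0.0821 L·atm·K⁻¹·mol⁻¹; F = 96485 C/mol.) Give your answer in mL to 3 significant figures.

Q = It = 24.9 × 517.2 = 12880 C
Moles of electrons = 12880 / 96485 = 0.1335 mol
2H₂O → O₂ + 4H⁺ + 4e⁻, so n(O₂) = 0.1335 / 4 = 0.03338 mol
V = nRT/P = 0.03338 × 0.0821 × 307 / 1.28 = 0.6573 L
= 657 mL

657 mL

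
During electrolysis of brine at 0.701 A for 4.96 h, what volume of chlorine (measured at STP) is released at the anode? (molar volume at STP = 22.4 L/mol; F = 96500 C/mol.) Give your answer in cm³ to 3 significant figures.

1450 cm³

Q = It = 0.701 × 17856 = 12520 C
Moles of electrons = 12520 / 96500 = 0.1297 mol
2Cl⁻ → Cl₂ + 2e⁻, so n(Cl₂) = 0.1297 / 2 = 0.06485 mol
V = 0.06485 × 22.4 = 1.453 L
= 1450 cm³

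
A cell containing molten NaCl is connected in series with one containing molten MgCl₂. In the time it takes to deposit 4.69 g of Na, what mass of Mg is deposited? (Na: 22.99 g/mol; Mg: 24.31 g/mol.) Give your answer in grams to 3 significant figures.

n(Na) = 4.69 / 22.99 = 0.2040 mol
Na⁺ + e⁻ → Na, so n(e⁻) = 0.2040 mol
Since the cells are in series, n(e⁻) in the Mg cell is also 0.2040 mol.
Mg²⁺ + 2e⁻ → Mg, so n(Mg) = 0.2040 / 2 = 0.1020 mol
m(Mg) = 0.1020 × 24.31 = 2.48 g

2.48 g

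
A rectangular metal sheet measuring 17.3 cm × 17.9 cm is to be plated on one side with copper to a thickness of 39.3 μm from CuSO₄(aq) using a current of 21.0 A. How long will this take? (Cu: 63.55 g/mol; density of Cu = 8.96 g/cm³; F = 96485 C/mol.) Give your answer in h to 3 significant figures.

0.438 h

Plated area = 17.3 × 17.9 = 309.7 cm²
Volume = 309.7 × 39.3×10⁻⁴ cm = 1.217 cm³
m(Cu) = 1.217 × 8.96 = 10.90 g
n(Cu) = 10.90 / 63.55 = 0.1715 mol; n(e⁻) = 2 × 0.1715 = 0.3430 mol
Q = 0.3430 × 96485 = 33090 C
t = 33090 / 21.0 = 1576 s = 0.438 h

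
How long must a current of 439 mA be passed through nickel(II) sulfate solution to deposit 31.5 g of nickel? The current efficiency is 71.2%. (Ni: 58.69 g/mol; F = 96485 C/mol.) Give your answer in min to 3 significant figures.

n(Ni) = 31.5 / 58.69 = 0.5367 mol
Ni²⁺ + 2e⁻ → Ni, so n(e⁻) = 2 × 0.5367 = 1.073 mol
Q = 1.073 × 96485 / 0.712 = 1.454×10^5 C
t = Q / I = 1.454×10^5 / 0.439 = 3.312×10^5 s = 5520 min

5520 min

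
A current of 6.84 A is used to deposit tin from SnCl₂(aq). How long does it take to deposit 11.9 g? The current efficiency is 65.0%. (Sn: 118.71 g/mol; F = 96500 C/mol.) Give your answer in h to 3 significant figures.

1.21 h

n(Sn) = 11.9 / 118.71 = 0.1002 mol
Sn²⁺ + 2e⁻ → Sn, so n(e⁻) = 2 × 0.1002 = 0.2004 mol
Q = 0.2004 × 96500 / 0.650 = 29750 C
t = Q / I = 29750 / 6.84 = 4349 s = 1.21 h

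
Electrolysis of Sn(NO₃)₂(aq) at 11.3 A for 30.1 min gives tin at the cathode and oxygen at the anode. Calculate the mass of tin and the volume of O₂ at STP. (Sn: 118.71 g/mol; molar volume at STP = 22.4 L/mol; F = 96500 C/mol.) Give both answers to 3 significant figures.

12.6 g Sn; 1.18 L O₂

Q = 11.3 × 1806 = 20410 C; n(e⁻) = 20410 / 96500 = 0.2115 mol
Cathode: Sn²⁺ + 2e⁻ → Sn → n(Sn) = 0.2115/2 = 0.1058 mol → 12.6 g
Anode: 2H₂O → O₂ + 4H⁺ + 4e⁻ → n(O₂) = 0.2115/4 = 0.05288 mol → 1.18 L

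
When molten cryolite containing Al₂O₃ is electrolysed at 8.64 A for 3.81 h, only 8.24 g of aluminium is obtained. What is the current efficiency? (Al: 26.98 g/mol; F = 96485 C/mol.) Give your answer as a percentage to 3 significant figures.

74.6%

Q = 8.64 × 13716 = 1.185×10^5 C
n(e⁻) = 1.185×10^5 / 96485 = 1.228 mol
Al³⁺ + 3e⁻ → Al, so theoretical n(Al) = 0.4093 mol → 11.04 g
Efficiency = 8.24 / 11.04 = 0.7464 = 74.6%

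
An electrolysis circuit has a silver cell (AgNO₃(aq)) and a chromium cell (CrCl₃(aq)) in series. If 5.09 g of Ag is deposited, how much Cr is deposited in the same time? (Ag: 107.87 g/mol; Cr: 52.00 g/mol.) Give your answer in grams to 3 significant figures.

n(Ag) = 5.09 / 107.87 = 0.04719 mol
Ag⁺ + e⁻ → Ag, so n(e⁻) = 0.04719 mol
The cells are in series, so the same charge (and hence the same n(e⁻) = 0.04719 mol) passes through both.
Cr³⁺ + 3e⁻ → Cr, so n(Cr) = 0.04719 / 3 = 0.01573 mol
m(Cr) = 0.01573 × 52.00 = 0.818 g

0.818 g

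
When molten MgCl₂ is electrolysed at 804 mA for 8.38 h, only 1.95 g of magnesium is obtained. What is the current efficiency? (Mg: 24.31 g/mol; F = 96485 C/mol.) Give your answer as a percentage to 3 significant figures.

63.8%

Q = 0.804 × 30168 = 24260 C
n(e⁻) = 24260 / 96485 = 0.2514 mol
Mg²⁺ + 2e⁻ → Mg, so theoretical n(Mg) = 0.1257 mol → 3.056 g
Efficiency = 1.95 / 3.056 = 0.6381 = 63.8%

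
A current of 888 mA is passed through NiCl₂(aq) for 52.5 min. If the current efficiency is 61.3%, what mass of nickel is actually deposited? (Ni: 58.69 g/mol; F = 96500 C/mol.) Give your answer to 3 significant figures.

Q = 0.888 × 3150 = 2797 C
n(e⁻) = 2797 / 96500 = 0.02898 mol
Ni²⁺ + 2e⁻ → Ni, so theoretical m(Ni) = 0.01449 × 58.69 = 0.8504 g
Actual mass = 61.3% × 0.8504 = 0.521 g

0.521 g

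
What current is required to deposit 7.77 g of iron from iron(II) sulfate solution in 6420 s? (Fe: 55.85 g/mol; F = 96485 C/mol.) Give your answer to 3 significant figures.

4.18 A

n(Fe) = 7.77 / 55.85 = 0.1391 mol
Fe²⁺ + 2e⁻ → Fe, so n(e⁻) = 2 × 0.1391 = 0.2782 mol
Q = 0.2782 × 96485 = 26840 C
I = Q / t = 26840 / 6420 s = 4.18 A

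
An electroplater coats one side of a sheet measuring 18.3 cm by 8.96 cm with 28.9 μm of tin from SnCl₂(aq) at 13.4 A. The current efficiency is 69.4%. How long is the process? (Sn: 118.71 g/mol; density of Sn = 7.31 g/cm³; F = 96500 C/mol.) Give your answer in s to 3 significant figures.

606 s

Plated area = 18.3 × 8.96 = 164.0 cm²
Volume = 164.0 × 28.9×10⁻⁴ cm = 0.4740 cm³
m(Sn) = 0.4740 × 7.31 = 3.465 g
n(Sn) = 3.465 / 118.71 = 0.02919 mol; n(e⁻) = 2 × 0.02919 = 0.05838 mol
Q = 0.05838 × 96500 / 0.694 = 8118 C
t = 8118 / 13.4 = 605.8 s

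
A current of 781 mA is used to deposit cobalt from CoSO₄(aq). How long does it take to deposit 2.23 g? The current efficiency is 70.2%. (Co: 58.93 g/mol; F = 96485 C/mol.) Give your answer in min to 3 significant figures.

n(Co) = 2.23 / 58.93 = 0.03784 mol
Co²⁺ + 2e⁻ → Co, so n(e⁻) = 2 × 0.03784 = 0.07568 mol
Q = 0.07568 × 96485 / 0.702 = 10400 C
t = Q / I = 10400 / 0.781 = 13320 s = 222 min

222 min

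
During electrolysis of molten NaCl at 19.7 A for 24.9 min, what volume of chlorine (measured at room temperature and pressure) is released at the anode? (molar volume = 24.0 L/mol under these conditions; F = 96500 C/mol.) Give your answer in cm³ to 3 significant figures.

3660 cm³

Charge passed = 19.7 × 1494 = 29430 C
Moles of electrons = 29430 / 96500 = 0.3050 mol
2Cl⁻ → Cl₂ + 2e⁻, so n(Cl₂) = 0.3050 / 2 = 0.1525 mol
V = 0.1525 × 24.0 = 3.660 L
= 3660 cm³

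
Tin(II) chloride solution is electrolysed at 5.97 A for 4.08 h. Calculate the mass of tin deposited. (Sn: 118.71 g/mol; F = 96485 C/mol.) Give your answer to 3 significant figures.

Q = It = 5.97 × 14688 = 87690 C
Moles of electrons = 87690 / 96485 = 0.9088 mol
Sn²⁺ + 2e⁻ → Sn, so n(Sn) = 0.9088 / 2 = 0.4544 mol
m = 0.4544 × 118.71 = 53.9 g

53.9 g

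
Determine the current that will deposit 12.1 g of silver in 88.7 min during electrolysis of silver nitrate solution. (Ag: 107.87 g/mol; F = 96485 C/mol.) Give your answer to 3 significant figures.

2.03 A

n(Ag) = 12.1 / 107.87 = 0.1122 mol
Ag⁺ + e⁻ → Ag, so n(e⁻) = 0.1122 mol
Q = 0.1122 × 96485 = 10830 C
I = Q / t = 10830 / 5322 s = 2.03 A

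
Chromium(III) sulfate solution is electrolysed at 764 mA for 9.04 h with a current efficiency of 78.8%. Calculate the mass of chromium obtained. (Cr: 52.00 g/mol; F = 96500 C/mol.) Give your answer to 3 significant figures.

3.52 g

Q = 0.764 × 32544 = 24860 C
n(e⁻) = 24860 / 96500 = 0.2576 mol
Cr³⁺ + 3e⁻ → Cr, so theoretical m(Cr) = 0.08587 × 52.00 = 4.465 g
Actual mass = 78.8% × 4.465 = 3.52 g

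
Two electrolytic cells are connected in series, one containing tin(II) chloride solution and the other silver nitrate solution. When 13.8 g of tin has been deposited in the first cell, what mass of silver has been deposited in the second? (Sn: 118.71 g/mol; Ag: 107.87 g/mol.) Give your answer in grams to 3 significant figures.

25.1 g

n(Sn) = 13.8 / 118.71 = 0.1162 mol
Sn²⁺ + 2e⁻ → Sn, so n(e⁻) = 2 × 0.1162 = 0.2324 mol
Same current for the same time ⇒ same n(e⁻) = 0.2324 mol in both cells.
Ag⁺ + e⁻ → Ag, so n(Ag) = 0.2324 mol
m(Ag) = 0.2324 × 107.87 = 25.1 g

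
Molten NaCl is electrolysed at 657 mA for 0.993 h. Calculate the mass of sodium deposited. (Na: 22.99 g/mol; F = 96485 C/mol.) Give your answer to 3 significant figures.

Q = 0.657 A × 3574.8 s = 2349 C
n(e⁻) = Q/F = 2349/96485 = 0.02435 mol
Na⁺ + e⁻ → Na, so n(Na) = 0.02435 mol
m = 0.02435 × 22.99 = 0.560 g

0.560 g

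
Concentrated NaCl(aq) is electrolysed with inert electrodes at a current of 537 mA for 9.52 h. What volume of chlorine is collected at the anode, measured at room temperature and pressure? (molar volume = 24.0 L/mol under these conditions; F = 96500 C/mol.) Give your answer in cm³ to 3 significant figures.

2290 cm³

Q = It = 0.537 × 34272 = 18400 C
n(e⁻) = 18400 / 96500 = 0.1907 mol
2Cl⁻ → Cl₂ + 2e⁻, so n(Cl₂) = 0.1907 / 2 = 0.09535 mol
V = 0.09535 × 24.0 = 2.288 L
= 2290 cm³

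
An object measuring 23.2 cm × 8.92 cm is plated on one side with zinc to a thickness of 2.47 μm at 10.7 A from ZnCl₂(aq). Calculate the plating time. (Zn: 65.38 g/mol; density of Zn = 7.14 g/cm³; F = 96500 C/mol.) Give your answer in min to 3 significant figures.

1.68 min

Plated area = 23.2 × 8.92 = 206.9 cm²
Volume = 206.9 × 2.47×10⁻⁴ cm = 0.05110 cm³
m(Zn) = 0.05110 × 7.14 = 0.3649 g
n(Zn) = 0.3649 / 65.38 = 0.005581 mol; n(e⁻) = 2 × 0.005581 = 0.01116 mol
Q = 0.01116 × 96500 = 1077 C
t = 1077 / 10.7 = 100.7 s = 1.68 min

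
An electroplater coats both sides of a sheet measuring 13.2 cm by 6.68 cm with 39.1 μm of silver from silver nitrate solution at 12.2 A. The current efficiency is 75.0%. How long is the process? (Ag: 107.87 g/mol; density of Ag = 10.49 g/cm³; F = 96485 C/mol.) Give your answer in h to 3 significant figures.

Plated area = 2 × 13.2 × 6.68 = 176.4 cm²
Volume = 176.4 × 39.1×10⁻⁴ cm = 0.6897 cm³
m(Ag) = 0.6897 × 10.49 = 7.235 g
n(Ag) = 7.235 / 107.87 = 0.06707 mol; n(e⁻) = 0.06707 mol
Q = 0.06707 × 96485 / 0.750 = 8628 C
t = 8628 / 12.2 = 707.2 s = 0.196 h

0.196 h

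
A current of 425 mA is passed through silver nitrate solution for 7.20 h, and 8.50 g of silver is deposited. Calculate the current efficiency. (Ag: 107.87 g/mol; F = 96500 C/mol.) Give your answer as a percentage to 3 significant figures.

69.0%

Q = 0.425 × 25920 = 11020 C
n(e⁻) = 11020 / 96500 = 0.1142 mol
Ag⁺ + e⁻ → Ag, so theoretical n(Ag) = 0.1142 mol → 12.32 g
Efficiency = 8.50 / 12.32 = 0.6899 = 69.0%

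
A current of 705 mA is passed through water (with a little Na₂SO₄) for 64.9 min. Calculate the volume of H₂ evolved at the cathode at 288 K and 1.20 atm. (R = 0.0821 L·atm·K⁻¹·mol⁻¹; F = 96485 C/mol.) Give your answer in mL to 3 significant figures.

Charge passed = 0.705 × 3894 = 2745 C
n(e⁻) = Q/F = 2745/96485 = 0.02845 mol
2H⁺ + 2e⁻ → H₂, so n(H₂) = 0.02845 / 2 = 0.01423 mol
V = nRT/P = 0.01423 × 0.0821 × 288 / 1.20 = 0.2804 L
= 280 mL

280 mL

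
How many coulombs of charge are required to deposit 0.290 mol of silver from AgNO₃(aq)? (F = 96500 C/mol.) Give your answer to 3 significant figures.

28000 C

Ag⁺ + e⁻ → Ag, so n(e⁻) = 1 × 0.290 = 0.2900 mol
Q = 0.2900 × 96500 = 27990 C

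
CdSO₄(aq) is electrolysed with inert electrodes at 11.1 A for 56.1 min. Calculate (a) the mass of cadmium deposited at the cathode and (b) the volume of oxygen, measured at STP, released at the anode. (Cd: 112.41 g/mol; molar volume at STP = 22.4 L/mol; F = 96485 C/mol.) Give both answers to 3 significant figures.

21.8 g Cd; 2.17 L O₂

Q = 11.1 × 3366 = 37360 C; n(e⁻) = 37360 / 96485 = 0.3872 mol
Cathode: Cd²⁺ + 2e⁻ → Cd → n(Cd) = 0.3872/2 = 0.1936 mol → 21.8 g
Anode: 2H₂O → O₂ + 4H⁺ + 4e⁻ → n(O₂) = 0.3872/4 = 0.09680 mol → 2.17 L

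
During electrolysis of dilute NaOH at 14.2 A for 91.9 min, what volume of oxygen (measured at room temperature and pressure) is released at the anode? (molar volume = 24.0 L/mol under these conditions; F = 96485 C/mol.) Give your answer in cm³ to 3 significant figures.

Charge passed = 14.2 × 5514 = 78300 C
n(e⁻) = Q/F = 78300/96485 = 0.8115 mol
2H₂O → O₂ + 4H⁺ + 4e⁻, so n(O₂) = 0.8115 / 4 = 0.2029 mol
V = 0.2029 × 24.0 = 4.870 L
= 4870 cm³

4870 cm³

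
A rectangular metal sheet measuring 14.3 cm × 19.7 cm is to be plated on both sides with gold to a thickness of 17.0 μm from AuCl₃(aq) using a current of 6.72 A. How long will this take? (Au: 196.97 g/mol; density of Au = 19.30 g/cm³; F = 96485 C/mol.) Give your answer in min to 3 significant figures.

67.4 min

Plated area = 2 × 14.3 × 19.7 = 563.4 cm²
Volume = 563.4 × 17.0×10⁻⁴ cm = 0.9578 cm³
m(Au) = 0.9578 × 19.30 = 18.49 g
n(Au) = 18.49 / 196.97 = 0.09387 mol; n(e⁻) = 3 × 0.09387 = 0.2816 mol
Q = 0.2816 × 96485 = 27170 C
t = 27170 / 6.72 = 4043 s = 67.4 min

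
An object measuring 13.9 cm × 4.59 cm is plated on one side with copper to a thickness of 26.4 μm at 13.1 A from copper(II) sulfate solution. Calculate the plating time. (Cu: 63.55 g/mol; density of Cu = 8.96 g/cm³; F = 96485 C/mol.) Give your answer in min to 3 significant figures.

Plated area = 13.9 × 4.59 = 63.80 cm²
Volume = 63.80 × 26.4×10⁻⁴ cm = 0.1684 cm³
m(Cu) = 0.1684 × 8.96 = 1.509 g
n(Cu) = 1.509 / 63.55 = 0.02375 mol; n(e⁻) = 2 × 0.02375 = 0.04750 mol
Q = 0.04750 × 96485 = 4583 C
t = 4583 / 13.1 = 349.8 s = 5.83 min

5.83 min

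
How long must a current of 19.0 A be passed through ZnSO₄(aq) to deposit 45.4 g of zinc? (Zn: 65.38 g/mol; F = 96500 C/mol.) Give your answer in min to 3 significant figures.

n(Zn) = 45.4 / 65.38 = 0.6944 mol
Zn²⁺ + 2e⁻ → Zn, so n(e⁻) = 2 × 0.6944 = 1.389 mol
Q = 1.389 × 96500 = 1.340×10^5 C
t = Q / I = 1.340×10^5 / 19.0 = 7053 s = 118 min

118 min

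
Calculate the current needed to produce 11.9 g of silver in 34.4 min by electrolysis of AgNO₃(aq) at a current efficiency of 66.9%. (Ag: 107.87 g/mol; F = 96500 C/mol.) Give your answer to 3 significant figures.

n(Ag) = 11.9 / 107.87 = 0.1103 mol
Ag⁺ + e⁻ → Ag, so n(e⁻) = 0.1103 mol
Q = 0.1103 × 96500 / 0.669 = 15910 C
I = Q / t = 15910 / 2064 s = 7.71 A

7.71 A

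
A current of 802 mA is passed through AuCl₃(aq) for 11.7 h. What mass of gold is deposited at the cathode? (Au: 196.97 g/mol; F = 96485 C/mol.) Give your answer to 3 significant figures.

23.0 g

Charge passed = 0.802 × 42120 = 33780 C
n(e⁻) = Q/F = 33780/96485 = 0.3501 mol
Au³⁺ + 3e⁻ → Au, so n(Au) = 0.3501 / 3 = 0.1167 mol
m = 0.1167 × 196.97 = 23.0 g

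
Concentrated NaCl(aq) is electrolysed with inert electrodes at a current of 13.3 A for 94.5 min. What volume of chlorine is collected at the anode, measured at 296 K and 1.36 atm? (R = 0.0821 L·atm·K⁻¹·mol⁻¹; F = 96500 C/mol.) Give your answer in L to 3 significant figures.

6.98 L

Charge passed = 13.3 × 5670 = 75410 C
Moles of electrons = 75410 / 96500 = 0.7815 mol
2Cl⁻ → Cl₂ + 2e⁻, so n(Cl₂) = 0.7815 / 2 = 0.3908 mol
V = nRT/P = 0.3908 × 0.0821 × 296 / 1.36 = 6.983 L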